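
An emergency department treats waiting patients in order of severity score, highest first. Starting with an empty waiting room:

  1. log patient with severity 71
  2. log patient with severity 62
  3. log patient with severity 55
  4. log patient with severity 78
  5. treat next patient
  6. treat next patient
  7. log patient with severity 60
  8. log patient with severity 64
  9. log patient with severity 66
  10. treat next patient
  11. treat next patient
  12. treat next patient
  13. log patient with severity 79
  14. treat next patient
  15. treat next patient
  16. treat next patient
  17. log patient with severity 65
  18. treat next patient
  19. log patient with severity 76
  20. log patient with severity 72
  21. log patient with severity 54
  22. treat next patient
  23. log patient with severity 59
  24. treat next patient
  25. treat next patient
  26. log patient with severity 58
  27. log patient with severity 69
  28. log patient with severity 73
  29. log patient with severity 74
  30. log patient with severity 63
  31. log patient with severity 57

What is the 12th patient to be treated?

insert 71 → {71}
insert 62 → {71, 62}
insert 55 → {71, 62, 55}
insert 78 → {78, 71, 62, 55}
treat next patient → 78; now {71, 62, 55}
treat next patient → 71; now {62, 55}
insert 60 → {62, 60, 55}
insert 64 → {64, 62, 60, 55}
insert 66 → {66, 64, 62, 60, 55}
treat next patient → 66; now {64, 62, 60, 55}
treat next patient → 64; now {62, 60, 55}
treat next patient → 62; now {60, 55}
insert 79 → {79, 60, 55}
treat next patient → 79; now {60, 55}
treat next patient → 60; now {55}
treat next patient → 55; now {}
insert 65 → {65}
treat next patient → 65; now {}
insert 76 → {76}
insert 72 → {76, 72}
insert 54 → {76, 72, 54}
treat next patient → 76; now {72, 54}
insert 59 → {72, 59, 54}
treat next patient → 72; now {59, 54}
treat next patient → 59; now {54}
insert 58 → {58, 54}
insert 69 → {69, 58, 54}
insert 73 → {73, 69, 58, 54}
insert 74 → {74, 73, 69, 58, 54}
insert 63 → {74, 73, 69, 63, 58, 54}
insert 57 → {74, 73, 69, 63, 58, 57, 54}

59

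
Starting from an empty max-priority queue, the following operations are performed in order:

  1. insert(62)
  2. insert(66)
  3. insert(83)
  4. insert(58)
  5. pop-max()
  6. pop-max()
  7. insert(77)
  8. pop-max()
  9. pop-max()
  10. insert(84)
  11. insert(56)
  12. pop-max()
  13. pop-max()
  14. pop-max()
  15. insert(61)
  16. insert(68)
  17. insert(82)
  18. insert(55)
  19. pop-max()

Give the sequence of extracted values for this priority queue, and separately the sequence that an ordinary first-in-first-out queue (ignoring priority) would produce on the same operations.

insert 62 → {62}
insert 66 → {66, 62}
insert 83 → {83, 66, 62}
insert 58 → {83, 66, 62, 58}
pop-max → 83; now {66, 62, 58}
pop-max → 66; now {62, 58}
insert 77 → {77, 62, 58}
pop-max → 77; now {62, 58}
pop-max → 62; now {58}
insert 84 → {84, 58}
insert 56 → {84, 58, 56}
pop-max → 84; now {58, 56}
pop-max → 58; now {56}
pop-max → 56; now {}
insert 61 → {61}
insert 68 → {68, 61}
insert 82 → {82, 68, 61}
insert 55 → {82, 68, 61, 55}
pop-max → 82; now {68, 61, 55}

priority queue: [83, 66, 77, 62, 84, 58, 56, 82]; FIFO queue: 62 → 66 → 83 → 58 → 77 → 84 → 56 → 61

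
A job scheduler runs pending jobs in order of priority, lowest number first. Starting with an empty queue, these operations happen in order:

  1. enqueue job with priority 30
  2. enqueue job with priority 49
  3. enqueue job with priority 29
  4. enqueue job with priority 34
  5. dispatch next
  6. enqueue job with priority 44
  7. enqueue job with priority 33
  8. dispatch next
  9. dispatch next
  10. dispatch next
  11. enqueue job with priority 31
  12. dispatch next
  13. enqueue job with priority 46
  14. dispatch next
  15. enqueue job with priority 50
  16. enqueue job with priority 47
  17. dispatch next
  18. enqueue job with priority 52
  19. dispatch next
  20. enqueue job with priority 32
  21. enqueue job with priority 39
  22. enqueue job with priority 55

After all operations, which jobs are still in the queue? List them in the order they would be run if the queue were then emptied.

[32, 39, 49, 50, 52, 55]

insert 30 → {30}
insert 49 → {30, 49}
insert 29 → {29, 30, 49}
insert 34 → {29, 30, 34, 49}
dispatch next → 29; now {30, 34, 49}
insert 44 → {30, 34, 44, 49}
insert 33 → {30, 33, 34, 44, 49}
dispatch next → 30; now {33, 34, 44, 49}
dispatch next → 33; now {34, 44, 49}
dispatch next → 34; now {44, 49}
insert 31 → {31, 44, 49}
dispatch next → 31; now {44, 49}
insert 46 → {44, 46, 49}
dispatch next → 44; now {46, 49}
insert 50 → {46, 49, 50}
insert 47 → {46, 47, 49, 50}
dispatch next → 46; now {47, 49, 50}
insert 52 → {47, 49, 50, 52}
dispatch next → 47; now {49, 50, 52}
insert 32 → {32, 49, 50, 52}
insert 39 → {32, 39, 49, 50, 52}
insert 55 → {32, 39, 49, 50, 52, 55}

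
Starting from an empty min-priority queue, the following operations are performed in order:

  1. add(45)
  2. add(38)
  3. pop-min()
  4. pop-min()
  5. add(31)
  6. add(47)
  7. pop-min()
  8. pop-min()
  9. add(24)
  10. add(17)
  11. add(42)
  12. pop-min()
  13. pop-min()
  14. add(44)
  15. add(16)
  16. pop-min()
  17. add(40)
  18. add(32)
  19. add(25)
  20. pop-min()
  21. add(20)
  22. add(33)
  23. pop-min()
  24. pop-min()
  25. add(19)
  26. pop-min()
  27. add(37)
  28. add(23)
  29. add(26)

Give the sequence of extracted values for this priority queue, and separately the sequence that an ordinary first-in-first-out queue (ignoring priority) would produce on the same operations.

priority queue: [38, 45, 31, 47, 17, 24, 16, 25, 20, 32, 19]; FIFO queue: 45 → 38 → 31 → 47 → 24 → 17 → 42 → 44 → 16 → 40 → 32

insert 45 → {45}
insert 38 → {38, 45}
pop-min → 38; now {45}
pop-min → 45; now {}
insert 31 → {31}
insert 47 → {31, 47}
pop-min → 31; now {47}
pop-min → 47; now {}
insert 24 → {24}
insert 17 → {17, 24}
insert 42 → {17, 24, 42}
pop-min → 17; now {24, 42}
pop-min → 24; now {42}
insert 44 → {42, 44}
insert 16 → {16, 42, 44}
pop-min → 16; now {42, 44}
insert 40 → {40, 42, 44}
insert 32 → {32, 40, 42, 44}
insert 25 → {25, 32, 40, 42, 44}
pop-min → 25; now {32, 40, 42, 44}
insert 20 → {20, 32, 40, 42, 44}
insert 33 → {20, 32, 33, 40, 42, 44}
pop-min → 20; now {32, 33, 40, 42, 44}
pop-min → 32; now {33, 40, 42, 44}
insert 19 → {19, 33, 40, 42, 44}
pop-min → 19; now {33, 40, 42, 44}
insert 37 → {33, 37, 40, 42, 44}
insert 23 → {23, 33, 37, 40, 42, 44}
insert 26 → {23, 26, 33, 37, 40, 42, 44}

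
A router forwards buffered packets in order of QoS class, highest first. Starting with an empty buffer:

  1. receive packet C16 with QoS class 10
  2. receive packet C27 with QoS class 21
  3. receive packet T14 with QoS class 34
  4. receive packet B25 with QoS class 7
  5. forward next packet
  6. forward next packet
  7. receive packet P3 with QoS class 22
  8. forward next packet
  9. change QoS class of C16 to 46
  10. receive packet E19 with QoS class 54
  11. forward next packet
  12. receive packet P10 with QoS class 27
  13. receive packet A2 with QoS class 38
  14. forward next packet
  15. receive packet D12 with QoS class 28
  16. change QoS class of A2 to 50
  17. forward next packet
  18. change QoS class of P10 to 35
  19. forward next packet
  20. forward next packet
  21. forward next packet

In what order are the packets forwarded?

add C16 (QoS class 10) → {C16:10}
add C27 (QoS class 21) → {C27:21, C16:10}
add T14 (QoS class 34) → {T14:34, C27:21, C16:10}
add B25 (QoS class 7) → {T14:34, C27:21, C16:10, B25:7}
forward next packet → T14; now {C27:21, C16:10, B25:7}
forward next packet → C27; now {C16:10, B25:7}
add P3 (QoS class 22) → {P3:22, C16:10, B25:7}
forward next packet → P3; now {C16:10, B25:7}
update C16 to QoS class 46 → {C16:46, B25:7}
add E19 (QoS class 54) → {E19:54, C16:46, B25:7}
forward next packet → E19; now {C16:46, B25:7}
add P10 (QoS class 27) → {C16:46, P10:27, B25:7}
add A2 (QoS class 38) → {C16:46, A2:38, P10:27, B25:7}
forward next packet → C16; now {A2:38, P10:27, B25:7}
add D12 (QoS class 28) → {A2:38, D12:28, P10:27, B25:7}
update A2 to QoS class 50 → {A2:50, D12:28, P10:27, B25:7}
forward next packet → A2; now {D12:28, P10:27, B25:7}
update P10 to QoS class 35 → {P10:35, D12:28, B25:7}
forward next packet → P10; now {D12:28, B25:7}
forward next packet → D12; now {B25:7}
forward next packet → B25; now {}

T14, C27, P3, E19, C16, A2, P10, D12, B25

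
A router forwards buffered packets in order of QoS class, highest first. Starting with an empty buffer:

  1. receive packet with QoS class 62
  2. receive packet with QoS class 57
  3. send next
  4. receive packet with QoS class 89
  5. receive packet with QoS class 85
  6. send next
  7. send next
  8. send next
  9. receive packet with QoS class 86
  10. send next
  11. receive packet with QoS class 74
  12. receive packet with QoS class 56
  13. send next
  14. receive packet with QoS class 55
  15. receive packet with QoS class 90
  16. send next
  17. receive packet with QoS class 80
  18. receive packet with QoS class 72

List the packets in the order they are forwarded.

62 → 89 → 85 → 57 → 86 → 74 → 90

insert 62 → {62}
insert 57 → {62, 57}
send next → 62; now {57}
insert 89 → {89, 57}
insert 85 → {89, 85, 57}
send next → 89; now {85, 57}
send next → 85; now {57}
send next → 57; now {}
insert 86 → {86}
send next → 86; now {}
insert 74 → {74}
insert 56 → {74, 56}
send next → 74; now {56}
insert 55 → {56, 55}
insert 90 → {90, 56, 55}
send next → 90; now {56, 55}
insert 80 → {80, 56, 55}
insert 72 → {80, 72, 56, 55}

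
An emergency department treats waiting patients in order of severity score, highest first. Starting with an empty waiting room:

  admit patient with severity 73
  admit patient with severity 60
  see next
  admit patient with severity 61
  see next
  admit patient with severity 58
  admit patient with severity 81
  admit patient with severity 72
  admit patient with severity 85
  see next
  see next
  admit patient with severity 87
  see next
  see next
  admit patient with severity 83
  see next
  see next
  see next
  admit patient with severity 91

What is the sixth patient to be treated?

insert 73 → {73}
insert 60 → {73, 60}
see next → 73; now {60}
insert 61 → {61, 60}
see next → 61; now {60}
insert 58 → {60, 58}
insert 81 → {81, 60, 58}
insert 72 → {81, 72, 60, 58}
insert 85 → {85, 81, 72, 60, 58}
see next → 85; now {81, 72, 60, 58}
see next → 81; now {72, 60, 58}
insert 87 → {87, 72, 60, 58}
see next → 87; now {72, 60, 58}
see next → 72; now {60, 58}
insert 83 → {83, 60, 58}
see next → 83; now {60, 58}
see next → 60; now {58}
see next → 58; now {}
insert 91 → {91}

72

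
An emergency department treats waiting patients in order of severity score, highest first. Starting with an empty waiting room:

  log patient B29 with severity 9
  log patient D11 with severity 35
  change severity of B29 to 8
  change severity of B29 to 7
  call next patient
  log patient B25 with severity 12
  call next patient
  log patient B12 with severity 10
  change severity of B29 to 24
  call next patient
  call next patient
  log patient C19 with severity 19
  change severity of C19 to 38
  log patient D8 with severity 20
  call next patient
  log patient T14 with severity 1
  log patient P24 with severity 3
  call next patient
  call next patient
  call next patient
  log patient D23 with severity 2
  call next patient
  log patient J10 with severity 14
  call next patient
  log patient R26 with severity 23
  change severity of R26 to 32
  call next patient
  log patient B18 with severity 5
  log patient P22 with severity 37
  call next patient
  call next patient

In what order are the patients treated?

add B29 (severity 9) → {B29:9}
add D11 (severity 35) → {D11:35, B29:9}
update B29 to severity 8 → {D11:35, B29:8}
update B29 to severity 7 → {D11:35, B29:7}
call next patient → D11; now {B29:7}
add B25 (severity 12) → {B25:12, B29:7}
call next patient → B25; now {B29:7}
add B12 (severity 10) → {B12:10, B29:7}
update B29 to severity 24 → {B29:24, B12:10}
call next patient → B29; now {B12:10}
call next patient → B12; now {}
add C19 (severity 19) → {C19:19}
update C19 to severity 38 → {C19:38}
add D8 (severity 20) → {C19:38, D8:20}
call next patient → C19; now {D8:20}
add T14 (severity 1) → {D8:20, T14:1}
add P24 (severity 3) → {D8:20, P24:3, T14:1}
call next patient → D8; now {P24:3, T14:1}
call next patient → P24; now {T14:1}
call next patient → T14; now {}
add D23 (severity 2) → {D23:2}
call next patient → D23; now {}
add J10 (severity 14) → {J10:14}
call next patient → J10; now {}
add R26 (severity 23) → {R26:23}
update R26 to severity 32 → {R26:32}
call next patient → R26; now {}
add B18 (severity 5) → {B18:5}
add P22 (severity 37) → {P22:37, B18:5}
call next patient → P22; now {B18:5}
call next patient → B18; now {}

D11, B25, B29, B12, C19, D8, P24, T14, D23, J10, R26, P22, B18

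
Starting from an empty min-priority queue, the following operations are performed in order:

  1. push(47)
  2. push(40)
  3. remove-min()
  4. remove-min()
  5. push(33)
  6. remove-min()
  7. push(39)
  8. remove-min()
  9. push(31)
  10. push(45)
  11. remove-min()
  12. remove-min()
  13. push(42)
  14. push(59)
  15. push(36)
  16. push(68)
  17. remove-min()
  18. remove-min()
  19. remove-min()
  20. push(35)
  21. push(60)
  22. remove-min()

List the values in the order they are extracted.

40 → 47 → 33 → 39 → 31 → 45 → 36 → 42 → 59 → 35

insert 47 → {47}
insert 40 → {40, 47}
remove-min → 40; now {47}
remove-min → 47; now {}
insert 33 → {33}
remove-min → 33; now {}
insert 39 → {39}
remove-min → 39; now {}
insert 31 → {31}
insert 45 → {31, 45}
remove-min → 31; now {45}
remove-min → 45; now {}
insert 42 → {42}
insert 59 → {42, 59}
insert 36 → {36, 42, 59}
insert 68 → {36, 42, 59, 68}
remove-min → 36; now {42, 59, 68}
remove-min → 42; now {59, 68}
remove-min → 59; now {68}
insert 35 → {35, 68}
insert 60 → {35, 60, 68}
remove-min → 35; now {60, 68}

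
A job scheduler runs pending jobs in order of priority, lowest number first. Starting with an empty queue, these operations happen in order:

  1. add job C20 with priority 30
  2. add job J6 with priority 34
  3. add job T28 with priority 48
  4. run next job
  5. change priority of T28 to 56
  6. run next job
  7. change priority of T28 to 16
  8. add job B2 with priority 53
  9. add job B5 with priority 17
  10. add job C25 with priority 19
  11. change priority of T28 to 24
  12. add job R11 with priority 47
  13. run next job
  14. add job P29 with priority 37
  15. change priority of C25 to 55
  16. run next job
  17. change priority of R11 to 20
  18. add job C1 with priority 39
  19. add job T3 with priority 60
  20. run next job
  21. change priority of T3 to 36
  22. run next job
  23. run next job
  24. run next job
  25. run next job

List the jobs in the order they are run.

C20, J6, B5, T28, R11, T3, P29, C1, B2

add C20 (priority 30) → {C20:30}
add J6 (priority 34) → {C20:30, J6:34}
add T28 (priority 48) → {C20:30, J6:34, T28:48}
run next job → C20; now {J6:34, T28:48}
update T28 to priority 56 → {J6:34, T28:56}
run next job → J6; now {T28:56}
update T28 to priority 16 → {T28:16}
add B2 (priority 53) → {T28:16, B2:53}
add B5 (priority 17) → {T28:16, B5:17, B2:53}
add C25 (priority 19) → {T28:16, B5:17, C25:19, B2:53}
update T28 to priority 24 → {B5:17, C25:19, T28:24, B2:53}
add R11 (priority 47) → {B5:17, C25:19, T28:24, R11:47, B2:53}
run next job → B5; now {C25:19, T28:24, R11:47, B2:53}
add P29 (priority 37) → {C25:19, T28:24, P29:37, R11:47, B2:53}
update C25 to priority 55 → {T28:24, P29:37, R11:47, B2:53, C25:55}
run next job → T28; now {P29:37, R11:47, B2:53, C25:55}
update R11 to priority 20 → {R11:20, P29:37, B2:53, C25:55}
add C1 (priority 39) → {R11:20, P29:37, C1:39, B2:53, C25:55}
add T3 (priority 60) → {R11:20, P29:37, C1:39, B2:53, C25:55, T3:60}
run next job → R11; now {P29:37, C1:39, B2:53, C25:55, T3:60}
update T3 to priority 36 → {T3:36, P29:37, C1:39, B2:53, C25:55}
run next job → T3; now {P29:37, C1:39, B2:53, C25:55}
run next job → P29; now {C1:39, B2:53, C25:55}
run next job → C1; now {B2:53, C25:55}
run next job → B2; now {C25:55}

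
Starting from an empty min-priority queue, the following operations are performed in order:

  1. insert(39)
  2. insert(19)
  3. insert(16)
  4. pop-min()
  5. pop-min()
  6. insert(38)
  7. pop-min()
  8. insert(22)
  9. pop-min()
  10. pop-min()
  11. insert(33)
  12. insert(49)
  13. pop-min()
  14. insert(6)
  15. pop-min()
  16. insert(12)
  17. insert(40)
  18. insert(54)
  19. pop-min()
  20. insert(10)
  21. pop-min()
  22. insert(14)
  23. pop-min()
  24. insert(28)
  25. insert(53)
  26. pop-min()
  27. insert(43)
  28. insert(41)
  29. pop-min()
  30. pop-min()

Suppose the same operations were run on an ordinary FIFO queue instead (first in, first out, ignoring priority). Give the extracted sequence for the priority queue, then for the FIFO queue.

priority queue: 16 → 19 → 38 → 22 → 39 → 33 → 6 → 12 → 10 → 14 → 28 → 40 → 41; FIFO queue: 39 → 19 → 16 → 38 → 22 → 33 → 49 → 6 → 12 → 40 → 54 → 10 → 14

insert 39 → {39}
insert 19 → {19, 39}
insert 16 → {16, 19, 39}
pop-min → 16; now {19, 39}
pop-min → 19; now {39}
insert 38 → {38, 39}
pop-min → 38; now {39}
insert 22 → {22, 39}
pop-min → 22; now {39}
pop-min → 39; now {}
insert 33 → {33}
insert 49 → {33, 49}
pop-min → 33; now {49}
insert 6 → {6, 49}
pop-min → 6; now {49}
insert 12 → {12, 49}
insert 40 → {12, 40, 49}
insert 54 → {12, 40, 49, 54}
pop-min → 12; now {40, 49, 54}
insert 10 → {10, 40, 49, 54}
pop-min → 10; now {40, 49, 54}
insert 14 → {14, 40, 49, 54}
pop-min → 14; now {40, 49, 54}
insert 28 → {28, 40, 49, 54}
insert 53 → {28, 40, 49, 53, 54}
pop-min → 28; now {40, 49, 53, 54}
insert 43 → {40, 43, 49, 53, 54}
insert 41 → {40, 41, 43, 49, 53, 54}
pop-min → 40; now {41, 43, 49, 53, 54}
pop-min → 41; now {43, 49, 53, 54}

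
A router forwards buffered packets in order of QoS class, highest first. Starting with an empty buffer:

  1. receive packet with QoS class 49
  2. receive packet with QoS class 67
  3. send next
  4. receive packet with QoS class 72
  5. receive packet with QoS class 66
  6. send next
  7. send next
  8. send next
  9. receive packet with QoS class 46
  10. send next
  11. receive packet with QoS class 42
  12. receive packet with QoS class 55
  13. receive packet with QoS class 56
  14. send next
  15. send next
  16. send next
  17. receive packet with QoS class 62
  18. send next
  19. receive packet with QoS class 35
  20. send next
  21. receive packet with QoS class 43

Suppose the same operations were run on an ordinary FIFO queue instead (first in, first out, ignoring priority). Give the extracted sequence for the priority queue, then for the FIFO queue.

insert 49 → {49}
insert 67 → {67, 49}
send next → 67; now {49}
insert 72 → {72, 49}
insert 66 → {72, 66, 49}
send next → 72; now {66, 49}
send next → 66; now {49}
send next → 49; now {}
insert 46 → {46}
send next → 46; now {}
insert 42 → {42}
insert 55 → {55, 42}
insert 56 → {56, 55, 42}
send next → 56; now {55, 42}
send next → 55; now {42}
send next → 42; now {}
insert 62 → {62}
send next → 62; now {}
insert 35 → {35}
send next → 35; now {}
insert 43 → {43}

priority queue: 67, 72, 66, 49, 46, 56, 55, 42, 62, 35; FIFO queue: [49, 67, 72, 66, 46, 42, 55, 56, 62, 35]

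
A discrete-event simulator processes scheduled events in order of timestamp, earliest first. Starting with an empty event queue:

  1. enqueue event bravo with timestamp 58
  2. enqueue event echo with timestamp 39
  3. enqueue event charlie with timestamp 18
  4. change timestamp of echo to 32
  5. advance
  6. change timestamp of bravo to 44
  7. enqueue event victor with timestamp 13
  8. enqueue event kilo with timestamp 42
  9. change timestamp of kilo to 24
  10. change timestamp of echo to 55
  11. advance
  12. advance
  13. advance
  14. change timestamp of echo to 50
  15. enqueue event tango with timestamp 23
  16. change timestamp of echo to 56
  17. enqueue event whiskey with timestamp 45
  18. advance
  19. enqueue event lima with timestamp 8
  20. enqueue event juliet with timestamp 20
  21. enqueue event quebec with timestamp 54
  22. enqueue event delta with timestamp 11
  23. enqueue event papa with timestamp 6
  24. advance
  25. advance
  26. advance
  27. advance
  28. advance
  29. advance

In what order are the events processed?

add bravo (timestamp 58) → {bravo:58}
add echo (timestamp 39) → {echo:39, bravo:58}
add charlie (timestamp 18) → {charlie:18, echo:39, bravo:58}
update echo to timestamp 32 → {charlie:18, echo:32, bravo:58}
advance → charlie; now {echo:32, bravo:58}
update bravo to timestamp 44 → {echo:32, bravo:44}
add victor (timestamp 13) → {victor:13, echo:32, bravo:44}
add kilo (timestamp 42) → {victor:13, echo:32, kilo:42, bravo:44}
update kilo to timestamp 24 → {victor:13, kilo:24, echo:32, bravo:44}
update echo to timestamp 55 → {victor:13, kilo:24, bravo:44, echo:55}
advance → victor; now {kilo:24, bravo:44, echo:55}
advance → kilo; now {bravo:44, echo:55}
advance → bravo; now {echo:55}
update echo to timestamp 50 → {echo:50}
add tango (timestamp 23) → {tango:23, echo:50}
update echo to timestamp 56 → {tango:23, echo:56}
add whiskey (timestamp 45) → {tango:23, whiskey:45, echo:56}
advance → tango; now {whiskey:45, echo:56}
add lima (timestamp 8) → {lima:8, whiskey:45, echo:56}
add juliet (timestamp 20) → {lima:8, juliet:20, whiskey:45, echo:56}
add quebec (timestamp 54) → {lima:8, juliet:20, whiskey:45, quebec:54, echo:56}
add delta (timestamp 11) → {lima:8, delta:11, juliet:20, whiskey:45, quebec:54, echo:56}
add papa (timestamp 6) → {papa:6, lima:8, delta:11, juliet:20, whiskey:45, quebec:54, echo:56}
advance → papa; now {lima:8, delta:11, juliet:20, whiskey:45, quebec:54, echo:56}
advance → lima; now {delta:11, juliet:20, whiskey:45, quebec:54, echo:56}
advance → delta; now {juliet:20, whiskey:45, quebec:54, echo:56}
advance → juliet; now {whiskey:45, quebec:54, echo:56}
advance → whiskey; now {quebec:54, echo:56}
advance → quebec; now {echo:56}

charlie, victor, kilo, bravo, tango, papa, lima, delta, juliet, whiskey, quebec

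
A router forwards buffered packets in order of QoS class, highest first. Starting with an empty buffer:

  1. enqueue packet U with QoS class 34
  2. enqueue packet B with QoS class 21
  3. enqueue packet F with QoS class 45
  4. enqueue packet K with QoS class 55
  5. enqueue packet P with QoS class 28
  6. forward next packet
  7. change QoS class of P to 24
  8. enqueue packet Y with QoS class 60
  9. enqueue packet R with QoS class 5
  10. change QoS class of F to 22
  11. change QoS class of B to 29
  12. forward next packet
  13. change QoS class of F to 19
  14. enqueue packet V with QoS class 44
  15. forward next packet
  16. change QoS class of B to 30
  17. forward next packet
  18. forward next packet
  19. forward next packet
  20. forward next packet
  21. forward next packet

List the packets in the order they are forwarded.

add U (QoS class 34) → {U:34}
add B (QoS class 21) → {U:34, B:21}
add F (QoS class 45) → {F:45, U:34, B:21}
add K (QoS class 55) → {K:55, F:45, U:34, B:21}
add P (QoS class 28) → {K:55, F:45, U:34, P:28, B:21}
forward next packet → K; now {F:45, U:34, P:28, B:21}
update P to QoS class 24 → {F:45, U:34, P:24, B:21}
add Y (QoS class 60) → {Y:60, F:45, U:34, P:24, B:21}
add R (QoS class 5) → {Y:60, F:45, U:34, P:24, B:21, R:5}
update F to QoS class 22 → {Y:60, U:34, P:24, F:22, B:21, R:5}
update B to QoS class 29 → {Y:60, U:34, B:29, P:24, F:22, R:5}
forward next packet → Y; now {U:34, B:29, P:24, F:22, R:5}
update F to QoS class 19 → {U:34, B:29, P:24, F:19, R:5}
add V (QoS class 44) → {V:44, U:34, B:29, P:24, F:19, R:5}
forward next packet → V; now {U:34, B:29, P:24, F:19, R:5}
update B to QoS class 30 → {U:34, B:30, P:24, F:19, R:5}
forward next packet → U; now {B:30, P:24, F:19, R:5}
forward next packet → B; now {P:24, F:19, R:5}
forward next packet → P; now {F:19, R:5}
forward next packet → F; now {R:5}
forward next packet → R; now {}

K, Y, V, U, B, P, F, R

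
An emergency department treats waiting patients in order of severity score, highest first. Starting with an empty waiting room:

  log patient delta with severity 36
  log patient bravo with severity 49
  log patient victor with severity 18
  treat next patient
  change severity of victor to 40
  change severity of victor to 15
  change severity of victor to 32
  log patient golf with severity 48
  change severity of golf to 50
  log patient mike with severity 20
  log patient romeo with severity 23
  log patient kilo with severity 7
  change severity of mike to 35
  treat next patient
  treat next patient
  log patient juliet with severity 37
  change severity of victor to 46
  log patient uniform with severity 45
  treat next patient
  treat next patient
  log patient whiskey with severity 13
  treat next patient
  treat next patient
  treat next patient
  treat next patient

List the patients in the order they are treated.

add delta (severity 36) → {delta:36}
add bravo (severity 49) → {bravo:49, delta:36}
add victor (severity 18) → {bravo:49, delta:36, victor:18}
treat next patient → bravo; now {delta:36, victor:18}
update victor to severity 40 → {victor:40, delta:36}
update victor to severity 15 → {delta:36, victor:15}
update victor to severity 32 → {delta:36, victor:32}
add golf (severity 48) → {golf:48, delta:36, victor:32}
update golf to severity 50 → {golf:50, delta:36, victor:32}
add mike (severity 20) → {golf:50, delta:36, victor:32, mike:20}
add romeo (severity 23) → {golf:50, delta:36, victor:32, romeo:23, mike:20}
add kilo (severity 7) → {golf:50, delta:36, victor:32, romeo:23, mike:20, kilo:7}
update mike to severity 35 → {golf:50, delta:36, mike:35, victor:32, romeo:23, kilo:7}
treat next patient → golf; now {delta:36, mike:35, victor:32, romeo:23, kilo:7}
treat next patient → delta; now {mike:35, victor:32, romeo:23, kilo:7}
add juliet (severity 37) → {juliet:37, mike:35, victor:32, romeo:23, kilo:7}
update victor to severity 46 → {victor:46, juliet:37, mike:35, romeo:23, kilo:7}
add uniform (severity 45) → {victor:46, uniform:45, juliet:37, mike:35, romeo:23, kilo:7}
treat next patient → victor; now {uniform:45, juliet:37, mike:35, romeo:23, kilo:7}
treat next patient → uniform; now {juliet:37, mike:35, romeo:23, kilo:7}
add whiskey (severity 13) → {juliet:37, mike:35, romeo:23, whiskey:13, kilo:7}
treat next patient → juliet; now {mike:35, romeo:23, whiskey:13, kilo:7}
treat next patient → mike; now {romeo:23, whiskey:13, kilo:7}
treat next patient → romeo; now {whiskey:13, kilo:7}
treat next patient → whiskey; now {kilo:7}

[bravo, golf, delta, victor, uniform, juliet, mike, romeo, whiskey]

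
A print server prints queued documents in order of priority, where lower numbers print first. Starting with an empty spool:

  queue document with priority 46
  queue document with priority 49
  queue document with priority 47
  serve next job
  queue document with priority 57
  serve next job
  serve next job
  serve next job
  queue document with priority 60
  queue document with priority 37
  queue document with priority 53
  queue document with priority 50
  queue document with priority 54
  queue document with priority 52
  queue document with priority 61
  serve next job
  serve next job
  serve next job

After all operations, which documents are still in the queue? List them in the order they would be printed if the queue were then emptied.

[53, 54, 60, 61]

insert 46 → {46}
insert 49 → {46, 49}
insert 47 → {46, 47, 49}
serve next job → 46; now {47, 49}
insert 57 → {47, 49, 57}
serve next job → 47; now {49, 57}
serve next job → 49; now {57}
serve next job → 57; now {}
insert 60 → {60}
insert 37 → {37, 60}
insert 53 → {37, 53, 60}
insert 50 → {37, 50, 53, 60}
insert 54 → {37, 50, 53, 54, 60}
insert 52 → {37, 50, 52, 53, 54, 60}
insert 61 → {37, 50, 52, 53, 54, 60, 61}
serve next job → 37; now {50, 52, 53, 54, 60, 61}
serve next job → 50; now {52, 53, 54, 60, 61}
serve next job → 52; now {53, 54, 60, 61}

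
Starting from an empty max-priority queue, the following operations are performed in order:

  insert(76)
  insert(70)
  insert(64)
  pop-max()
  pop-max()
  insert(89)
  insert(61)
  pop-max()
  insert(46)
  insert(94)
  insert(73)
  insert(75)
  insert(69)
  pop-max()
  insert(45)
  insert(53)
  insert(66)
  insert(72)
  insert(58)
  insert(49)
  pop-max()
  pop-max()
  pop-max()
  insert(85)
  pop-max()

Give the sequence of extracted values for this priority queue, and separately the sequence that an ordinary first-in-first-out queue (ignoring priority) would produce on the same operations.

insert 76 → {76}
insert 70 → {76, 70}
insert 64 → {76, 70, 64}
pop-max → 76; now {70, 64}
pop-max → 70; now {64}
insert 89 → {89, 64}
insert 61 → {89, 64, 61}
pop-max → 89; now {64, 61}
insert 46 → {64, 61, 46}
insert 94 → {94, 64, 61, 46}
insert 73 → {94, 73, 64, 61, 46}
insert 75 → {94, 75, 73, 64, 61, 46}
insert 69 → {94, 75, 73, 69, 64, 61, 46}
pop-max → 94; now {75, 73, 69, 64, 61, 46}
insert 45 → {75, 73, 69, 64, 61, 46, 45}
insert 53 → {75, 73, 69, 64, 61, 53, 46, 45}
insert 66 → {75, 73, 69, 66, 64, 61, 53, 46, 45}
insert 72 → {75, 73, 72, 69, 66, 64, 61, 53, 46, 45}
insert 58 → {75, 73, 72, 69, 66, 64, 61, 58, 53, 46, 45}
insert 49 → {75, 73, 72, 69, 66, 64, 61, 58, 53, 49, 46, 45}
pop-max → 75; now {73, 72, 69, 66, 64, 61, 58, 53, 49, 46, 45}
pop-max → 73; now {72, 69, 66, 64, 61, 58, 53, 49, 46, 45}
pop-max → 72; now {69, 66, 64, 61, 58, 53, 49, 46, 45}
insert 85 → {85, 69, 66, 64, 61, 58, 53, 49, 46, 45}
pop-max → 85; now {69, 66, 64, 61, 58, 53, 49, 46, 45}

priority queue: 76, 70, 89, 94, 75, 73, 72, 85; FIFO queue: [76, 70, 64, 89, 61, 46, 94, 73]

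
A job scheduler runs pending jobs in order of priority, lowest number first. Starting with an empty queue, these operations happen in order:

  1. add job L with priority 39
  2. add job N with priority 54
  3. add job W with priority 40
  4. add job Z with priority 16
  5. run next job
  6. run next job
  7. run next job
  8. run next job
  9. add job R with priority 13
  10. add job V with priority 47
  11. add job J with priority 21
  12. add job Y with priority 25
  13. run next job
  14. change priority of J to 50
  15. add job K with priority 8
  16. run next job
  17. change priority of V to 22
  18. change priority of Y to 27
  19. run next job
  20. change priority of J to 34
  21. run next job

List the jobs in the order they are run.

add L (priority 39) → {L:39}
add N (priority 54) → {L:39, N:54}
add W (priority 40) → {L:39, W:40, N:54}
add Z (priority 16) → {Z:16, L:39, W:40, N:54}
run next job → Z; now {L:39, W:40, N:54}
run next job → L; now {W:40, N:54}
run next job → W; now {N:54}
run next job → N; now {}
add R (priority 13) → {R:13}
add V (priority 47) → {R:13, V:47}
add J (priority 21) → {R:13, J:21, V:47}
add Y (priority 25) → {R:13, J:21, Y:25, V:47}
run next job → R; now {J:21, Y:25, V:47}
update J to priority 50 → {Y:25, V:47, J:50}
add K (priority 8) → {K:8, Y:25, V:47, J:50}
run next job → K; now {Y:25, V:47, J:50}
update V to priority 22 → {V:22, Y:25, J:50}
update Y to priority 27 → {V:22, Y:27, J:50}
run next job → V; now {Y:27, J:50}
update J to priority 34 → {Y:27, J:34}
run next job → Y; now {J:34}

Z, L, W, N, R, K, V, Y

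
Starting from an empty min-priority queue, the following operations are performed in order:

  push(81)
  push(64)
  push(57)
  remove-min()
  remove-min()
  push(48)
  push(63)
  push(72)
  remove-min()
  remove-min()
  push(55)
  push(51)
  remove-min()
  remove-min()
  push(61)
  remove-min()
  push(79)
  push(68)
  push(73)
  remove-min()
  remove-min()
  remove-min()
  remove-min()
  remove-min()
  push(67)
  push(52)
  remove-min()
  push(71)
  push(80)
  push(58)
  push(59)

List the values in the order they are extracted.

[57, 64, 48, 63, 51, 55, 61, 68, 72, 73, 79, 81, 52]

insert 81 → {81}
insert 64 → {64, 81}
insert 57 → {57, 64, 81}
remove-min → 57; now {64, 81}
remove-min → 64; now {81}
insert 48 → {48, 81}
insert 63 → {48, 63, 81}
insert 72 → {48, 63, 72, 81}
remove-min → 48; now {63, 72, 81}
remove-min → 63; now {72, 81}
insert 55 → {55, 72, 81}
insert 51 → {51, 55, 72, 81}
remove-min → 51; now {55, 72, 81}
remove-min → 55; now {72, 81}
insert 61 → {61, 72, 81}
remove-min → 61; now {72, 81}
insert 79 → {72, 79, 81}
insert 68 → {68, 72, 79, 81}
insert 73 → {68, 72, 73, 79, 81}
remove-min → 68; now {72, 73, 79, 81}
remove-min → 72; now {73, 79, 81}
remove-min → 73; now {79, 81}
remove-min → 79; now {81}
remove-min → 81; now {}
insert 67 → {67}
insert 52 → {52, 67}
remove-min → 52; now {67}
insert 71 → {67, 71}
insert 80 → {67, 71, 80}
insert 58 → {58, 67, 71, 80}
insert 59 → {58, 59, 67, 71, 80}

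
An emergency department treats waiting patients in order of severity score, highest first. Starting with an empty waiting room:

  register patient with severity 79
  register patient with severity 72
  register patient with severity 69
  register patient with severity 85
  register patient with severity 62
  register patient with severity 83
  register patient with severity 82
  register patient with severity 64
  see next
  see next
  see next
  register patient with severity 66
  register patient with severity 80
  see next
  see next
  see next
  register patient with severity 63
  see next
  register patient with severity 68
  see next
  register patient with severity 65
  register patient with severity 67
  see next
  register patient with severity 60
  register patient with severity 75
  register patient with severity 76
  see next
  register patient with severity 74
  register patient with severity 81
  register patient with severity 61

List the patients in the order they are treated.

85, 83, 82, 80, 79, 72, 69, 68, 67, 76

insert 79 → {79}
insert 72 → {79, 72}
insert 69 → {79, 72, 69}
insert 85 → {85, 79, 72, 69}
insert 62 → {85, 79, 72, 69, 62}
insert 83 → {85, 83, 79, 72, 69, 62}
insert 82 → {85, 83, 82, 79, 72, 69, 62}
insert 64 → {85, 83, 82, 79, 72, 69, 64, 62}
see next → 85; now {83, 82, 79, 72, 69, 64, 62}
see next → 83; now {82, 79, 72, 69, 64, 62}
see next → 82; now {79, 72, 69, 64, 62}
insert 66 → {79, 72, 69, 66, 64, 62}
insert 80 → {80, 79, 72, 69, 66, 64, 62}
see next → 80; now {79, 72, 69, 66, 64, 62}
see next → 79; now {72, 69, 66, 64, 62}
see next → 72; now {69, 66, 64, 62}
insert 63 → {69, 66, 64, 63, 62}
see next → 69; now {66, 64, 63, 62}
insert 68 → {68, 66, 64, 63, 62}
see next → 68; now {66, 64, 63, 62}
insert 65 → {66, 65, 64, 63, 62}
insert 67 → {67, 66, 65, 64, 63, 62}
see next → 67; now {66, 65, 64, 63, 62}
insert 60 → {66, 65, 64, 63, 62, 60}
insert 75 → {75, 66, 65, 64, 63, 62, 60}
insert 76 → {76, 75, 66, 65, 64, 63, 62, 60}
see next → 76; now {75, 66, 65, 64, 63, 62, 60}
insert 74 → {75, 74, 66, 65, 64, 63, 62, 60}
insert 81 → {81, 75, 74, 66, 65, 64, 63, 62, 60}
insert 61 → {81, 75, 74, 66, 65, 64, 63, 62, 61, 60}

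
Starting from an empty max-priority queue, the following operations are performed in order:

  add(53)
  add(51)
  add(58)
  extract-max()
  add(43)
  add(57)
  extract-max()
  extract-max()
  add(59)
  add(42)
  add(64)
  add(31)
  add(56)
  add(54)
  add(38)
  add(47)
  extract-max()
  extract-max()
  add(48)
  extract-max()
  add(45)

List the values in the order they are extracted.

insert 53 → {53}
insert 51 → {53, 51}
insert 58 → {58, 53, 51}
extract-max → 58; now {53, 51}
insert 43 → {53, 51, 43}
insert 57 → {57, 53, 51, 43}
extract-max → 57; now {53, 51, 43}
extract-max → 53; now {51, 43}
insert 59 → {59, 51, 43}
insert 42 → {59, 51, 43, 42}
insert 64 → {64, 59, 51, 43, 42}
insert 31 → {64, 59, 51, 43, 42, 31}
insert 56 → {64, 59, 56, 51, 43, 42, 31}
insert 54 → {64, 59, 56, 54, 51, 43, 42, 31}
insert 38 → {64, 59, 56, 54, 51, 43, 42, 38, 31}
insert 47 → {64, 59, 56, 54, 51, 47, 43, 42, 38, 31}
extract-max → 64; now {59, 56, 54, 51, 47, 43, 42, 38, 31}
extract-max → 59; now {56, 54, 51, 47, 43, 42, 38, 31}
insert 48 → {56, 54, 51, 48, 47, 43, 42, 38, 31}
extract-max → 56; now {54, 51, 48, 47, 43, 42, 38, 31}
insert 45 → {54, 51, 48, 47, 45, 43, 42, 38, 31}

58 → 57 → 53 → 64 → 59 → 56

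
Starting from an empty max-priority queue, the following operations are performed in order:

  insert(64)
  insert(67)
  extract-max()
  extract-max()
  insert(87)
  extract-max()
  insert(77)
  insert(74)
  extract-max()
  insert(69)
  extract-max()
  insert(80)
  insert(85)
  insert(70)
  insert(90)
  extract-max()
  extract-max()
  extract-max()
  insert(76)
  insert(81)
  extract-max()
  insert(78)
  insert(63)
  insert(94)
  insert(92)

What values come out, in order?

insert 64 → {64}
insert 67 → {67, 64}
extract-max → 67; now {64}
extract-max → 64; now {}
insert 87 → {87}
extract-max → 87; now {}
insert 77 → {77}
insert 74 → {77, 74}
extract-max → 77; now {74}
insert 69 → {74, 69}
extract-max → 74; now {69}
insert 80 → {80, 69}
insert 85 → {85, 80, 69}
insert 70 → {85, 80, 70, 69}
insert 90 → {90, 85, 80, 70, 69}
extract-max → 90; now {85, 80, 70, 69}
extract-max → 85; now {80, 70, 69}
extract-max → 80; now {70, 69}
insert 76 → {76, 70, 69}
insert 81 → {81, 76, 70, 69}
extract-max → 81; now {76, 70, 69}
insert 78 → {78, 76, 70, 69}
insert 63 → {78, 76, 70, 69, 63}
insert 94 → {94, 78, 76, 70, 69, 63}
insert 92 → {94, 92, 78, 76, 70, 69, 63}

67, 64, 87, 77, 74, 90, 85, 80, 81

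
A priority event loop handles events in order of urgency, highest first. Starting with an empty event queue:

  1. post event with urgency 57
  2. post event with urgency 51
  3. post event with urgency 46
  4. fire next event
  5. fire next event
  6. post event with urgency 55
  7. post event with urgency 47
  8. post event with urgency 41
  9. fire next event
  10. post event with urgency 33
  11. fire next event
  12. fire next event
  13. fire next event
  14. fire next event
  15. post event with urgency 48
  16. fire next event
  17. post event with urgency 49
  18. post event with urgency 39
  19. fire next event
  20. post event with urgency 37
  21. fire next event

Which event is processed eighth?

insert 57 → {57}
insert 51 → {57, 51}
insert 46 → {57, 51, 46}
fire next event → 57; now {51, 46}
fire next event → 51; now {46}
insert 55 → {55, 46}
insert 47 → {55, 47, 46}
insert 41 → {55, 47, 46, 41}
fire next event → 55; now {47, 46, 41}
insert 33 → {47, 46, 41, 33}
fire next event → 47; now {46, 41, 33}
fire next event → 46; now {41, 33}
fire next event → 41; now {33}
fire next event → 33; now {}
insert 48 → {48}
fire next event → 48; now {}
insert 49 → {49}
insert 39 → {49, 39}
fire next event → 49; now {39}
insert 37 → {39, 37}
fire next event → 39; now {37}

48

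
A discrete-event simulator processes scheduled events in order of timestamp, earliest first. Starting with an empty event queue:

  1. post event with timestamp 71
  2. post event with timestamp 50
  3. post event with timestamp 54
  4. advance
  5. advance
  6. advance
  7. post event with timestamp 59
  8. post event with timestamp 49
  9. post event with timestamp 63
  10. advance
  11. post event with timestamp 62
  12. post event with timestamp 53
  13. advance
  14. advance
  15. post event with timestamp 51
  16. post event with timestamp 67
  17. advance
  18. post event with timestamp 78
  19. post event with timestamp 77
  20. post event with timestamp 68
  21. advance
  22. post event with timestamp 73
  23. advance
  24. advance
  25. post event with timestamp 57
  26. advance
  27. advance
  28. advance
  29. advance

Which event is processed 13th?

insert 71 → {71}
insert 50 → {50, 71}
insert 54 → {50, 54, 71}
advance → 50; now {54, 71}
advance → 54; now {71}
advance → 71; now {}
insert 59 → {59}
insert 49 → {49, 59}
insert 63 → {49, 59, 63}
advance → 49; now {59, 63}
insert 62 → {59, 62, 63}
insert 53 → {53, 59, 62, 63}
advance → 53; now {59, 62, 63}
advance → 59; now {62, 63}
insert 51 → {51, 62, 63}
insert 67 → {51, 62, 63, 67}
advance → 51; now {62, 63, 67}
insert 78 → {62, 63, 67, 78}
insert 77 → {62, 63, 67, 77, 78}
insert 68 → {62, 63, 67, 68, 77, 78}
advance → 62; now {63, 67, 68, 77, 78}
insert 73 → {63, 67, 68, 73, 77, 78}
advance → 63; now {67, 68, 73, 77, 78}
advance → 67; now {68, 73, 77, 78}
insert 57 → {57, 68, 73, 77, 78}
advance → 57; now {68, 73, 77, 78}
advance → 68; now {73, 77, 78}
advance → 73; now {77, 78}
advance → 77; now {78}

73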